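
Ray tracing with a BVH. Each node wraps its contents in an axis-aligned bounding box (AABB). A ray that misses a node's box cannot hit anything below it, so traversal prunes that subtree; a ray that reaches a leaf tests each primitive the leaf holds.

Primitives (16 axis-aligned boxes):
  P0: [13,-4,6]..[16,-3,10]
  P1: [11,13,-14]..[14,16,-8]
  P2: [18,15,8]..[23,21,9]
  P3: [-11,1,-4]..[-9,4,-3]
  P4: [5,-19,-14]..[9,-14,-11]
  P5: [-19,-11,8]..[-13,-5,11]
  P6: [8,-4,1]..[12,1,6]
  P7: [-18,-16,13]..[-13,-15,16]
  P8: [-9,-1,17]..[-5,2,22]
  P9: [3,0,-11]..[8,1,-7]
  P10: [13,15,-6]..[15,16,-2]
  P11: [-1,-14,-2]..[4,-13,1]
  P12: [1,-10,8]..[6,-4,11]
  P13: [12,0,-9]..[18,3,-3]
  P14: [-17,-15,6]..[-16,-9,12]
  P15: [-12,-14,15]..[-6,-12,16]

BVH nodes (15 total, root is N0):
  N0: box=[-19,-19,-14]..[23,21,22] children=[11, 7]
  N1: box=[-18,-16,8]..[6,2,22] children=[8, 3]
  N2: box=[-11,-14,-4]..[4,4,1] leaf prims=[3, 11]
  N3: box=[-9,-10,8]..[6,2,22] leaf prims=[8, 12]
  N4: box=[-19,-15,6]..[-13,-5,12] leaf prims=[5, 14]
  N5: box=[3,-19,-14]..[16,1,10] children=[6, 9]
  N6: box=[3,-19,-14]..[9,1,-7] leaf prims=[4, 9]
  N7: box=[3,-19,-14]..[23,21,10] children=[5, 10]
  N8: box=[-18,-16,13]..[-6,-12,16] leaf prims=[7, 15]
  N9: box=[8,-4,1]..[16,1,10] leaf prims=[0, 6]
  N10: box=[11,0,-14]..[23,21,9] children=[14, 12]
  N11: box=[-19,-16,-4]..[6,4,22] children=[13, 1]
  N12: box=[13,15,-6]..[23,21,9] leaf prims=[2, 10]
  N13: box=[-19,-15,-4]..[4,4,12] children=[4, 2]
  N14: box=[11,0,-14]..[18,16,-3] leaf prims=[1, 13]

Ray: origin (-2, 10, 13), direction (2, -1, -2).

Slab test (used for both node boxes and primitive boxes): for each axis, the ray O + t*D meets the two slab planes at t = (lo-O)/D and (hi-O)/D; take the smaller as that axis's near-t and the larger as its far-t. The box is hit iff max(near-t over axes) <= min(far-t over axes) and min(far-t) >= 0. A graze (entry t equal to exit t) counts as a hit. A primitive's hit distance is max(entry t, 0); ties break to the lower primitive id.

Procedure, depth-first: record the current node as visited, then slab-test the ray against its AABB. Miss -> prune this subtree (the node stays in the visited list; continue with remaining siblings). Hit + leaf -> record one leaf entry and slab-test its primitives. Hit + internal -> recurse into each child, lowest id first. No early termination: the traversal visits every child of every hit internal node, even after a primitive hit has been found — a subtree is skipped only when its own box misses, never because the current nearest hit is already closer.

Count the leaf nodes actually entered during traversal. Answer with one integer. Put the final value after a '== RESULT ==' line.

Trace the traversal:
N0 x:[-17/2,25/2] y:[-11,29] z:[-9/2,27/2] -> hit [-9/2,25/2], descend [7, 11]
  N7 x:[5/2,25/2] y:[-11,29] z:[3/2,27/2] -> hit [5/2,25/2], descend [5, 10]
    N5 x:[5/2,9] y:[9,29] z:[3/2,27/2] -> hit [9,9], descend [6, 9]
      N6 x:[5/2,11/2] y:[9,29] z:[10,27/2] -> miss, prune
      N9 x:[5,9] y:[9,14] z:[3/2,6] -> miss, prune
    N10 x:[13/2,25/2] y:[-11,10] z:[2,27/2] -> hit [13/2,10], descend [12, 14]
      N12 x:[15/2,25/2] y:[-11,-5] z:[2,19/2] -> miss, prune
      N14 x:[13/2,10] y:[-6,10] z:[8,27/2] -> hit [8,10] leaf, test {P1(miss), P13@t=8}
  N11 x:[-17/2,4] y:[6,26] z:[-9/2,17/2] -> miss, prune

Summary -> nodes [0, 7, 5, 6, 9, 10, 12, 14, 11]; box-tests=9; leaf-entries=1; first=P13

== RESULT ==
1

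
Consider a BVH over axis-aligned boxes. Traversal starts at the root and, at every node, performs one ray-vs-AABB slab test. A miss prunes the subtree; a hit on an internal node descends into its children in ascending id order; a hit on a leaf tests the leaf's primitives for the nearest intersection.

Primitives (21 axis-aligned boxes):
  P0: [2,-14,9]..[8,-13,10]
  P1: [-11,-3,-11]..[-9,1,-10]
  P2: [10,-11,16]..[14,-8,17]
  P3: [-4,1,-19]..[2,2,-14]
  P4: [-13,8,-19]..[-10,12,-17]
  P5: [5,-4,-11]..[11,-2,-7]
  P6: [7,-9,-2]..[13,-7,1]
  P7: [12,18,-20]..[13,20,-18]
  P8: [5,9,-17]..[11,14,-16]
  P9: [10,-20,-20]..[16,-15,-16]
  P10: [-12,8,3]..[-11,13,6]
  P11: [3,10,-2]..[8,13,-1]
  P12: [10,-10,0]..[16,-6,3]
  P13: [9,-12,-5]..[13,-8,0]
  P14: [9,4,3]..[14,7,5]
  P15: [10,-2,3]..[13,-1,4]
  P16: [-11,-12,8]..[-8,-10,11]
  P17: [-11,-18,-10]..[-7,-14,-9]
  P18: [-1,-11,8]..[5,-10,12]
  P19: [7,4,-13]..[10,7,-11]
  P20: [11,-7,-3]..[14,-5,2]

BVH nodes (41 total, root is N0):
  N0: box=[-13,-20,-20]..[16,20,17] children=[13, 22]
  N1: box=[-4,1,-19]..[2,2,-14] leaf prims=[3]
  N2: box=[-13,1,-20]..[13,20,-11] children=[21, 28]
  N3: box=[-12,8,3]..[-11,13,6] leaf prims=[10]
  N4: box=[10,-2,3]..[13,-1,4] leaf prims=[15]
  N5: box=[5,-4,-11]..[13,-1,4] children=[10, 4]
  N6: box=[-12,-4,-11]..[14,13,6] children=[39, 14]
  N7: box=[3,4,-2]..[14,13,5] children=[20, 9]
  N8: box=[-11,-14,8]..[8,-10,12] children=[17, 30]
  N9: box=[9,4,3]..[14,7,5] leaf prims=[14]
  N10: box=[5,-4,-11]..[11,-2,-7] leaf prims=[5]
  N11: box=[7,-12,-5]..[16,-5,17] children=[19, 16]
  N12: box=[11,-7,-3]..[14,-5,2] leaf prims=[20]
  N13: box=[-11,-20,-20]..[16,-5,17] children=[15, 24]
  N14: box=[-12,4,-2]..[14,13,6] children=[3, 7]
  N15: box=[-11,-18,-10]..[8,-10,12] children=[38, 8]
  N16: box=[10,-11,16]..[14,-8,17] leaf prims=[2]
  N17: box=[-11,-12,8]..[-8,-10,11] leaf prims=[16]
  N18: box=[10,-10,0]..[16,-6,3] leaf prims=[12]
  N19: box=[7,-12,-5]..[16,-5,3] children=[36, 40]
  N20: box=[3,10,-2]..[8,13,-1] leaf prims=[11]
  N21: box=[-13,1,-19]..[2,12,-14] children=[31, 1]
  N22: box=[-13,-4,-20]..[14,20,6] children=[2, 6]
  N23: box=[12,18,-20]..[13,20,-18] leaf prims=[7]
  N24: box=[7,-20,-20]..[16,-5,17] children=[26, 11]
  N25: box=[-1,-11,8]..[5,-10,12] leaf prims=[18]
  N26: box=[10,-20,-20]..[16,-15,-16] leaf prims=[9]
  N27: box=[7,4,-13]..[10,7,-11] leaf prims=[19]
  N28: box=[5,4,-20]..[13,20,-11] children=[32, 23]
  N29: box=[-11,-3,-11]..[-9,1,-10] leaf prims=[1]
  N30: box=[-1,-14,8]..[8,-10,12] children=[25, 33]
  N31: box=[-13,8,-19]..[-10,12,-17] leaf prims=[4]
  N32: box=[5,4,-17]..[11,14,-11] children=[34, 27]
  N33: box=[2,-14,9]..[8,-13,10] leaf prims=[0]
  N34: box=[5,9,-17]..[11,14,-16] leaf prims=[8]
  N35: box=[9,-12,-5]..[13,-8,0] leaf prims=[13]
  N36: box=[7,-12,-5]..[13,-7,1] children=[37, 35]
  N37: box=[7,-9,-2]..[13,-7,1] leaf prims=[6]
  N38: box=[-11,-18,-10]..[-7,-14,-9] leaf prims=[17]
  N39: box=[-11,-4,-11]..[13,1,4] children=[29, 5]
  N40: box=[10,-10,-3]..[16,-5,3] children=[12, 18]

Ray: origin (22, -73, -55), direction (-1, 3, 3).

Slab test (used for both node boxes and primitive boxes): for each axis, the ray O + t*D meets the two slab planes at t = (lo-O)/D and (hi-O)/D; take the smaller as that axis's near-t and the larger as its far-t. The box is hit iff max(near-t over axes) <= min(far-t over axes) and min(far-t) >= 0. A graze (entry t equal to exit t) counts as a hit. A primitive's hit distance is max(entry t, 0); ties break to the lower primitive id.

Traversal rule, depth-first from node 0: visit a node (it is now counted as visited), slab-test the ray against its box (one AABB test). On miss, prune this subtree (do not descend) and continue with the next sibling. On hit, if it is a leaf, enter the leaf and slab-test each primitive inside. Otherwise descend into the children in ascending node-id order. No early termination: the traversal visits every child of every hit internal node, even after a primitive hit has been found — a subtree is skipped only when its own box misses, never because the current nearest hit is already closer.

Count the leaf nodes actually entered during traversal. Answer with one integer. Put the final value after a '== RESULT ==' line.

Trace the traversal:
N0 x:[6,35] y:[53/3,31] z:[35/3,24] -> hit [53/3,24], descend [13, 22]
  N13 x:[6,33] y:[53/3,68/3] z:[35/3,24] -> hit [53/3,68/3], descend [15, 24]
    N15 x:[14,33] y:[55/3,21] z:[15,67/3] -> hit [55/3,21], descend [8, 38]
      N8 x:[14,33] y:[59/3,21] z:[21,67/3] -> hit [21,21], descend [17, 30]
        N17 x:[30,33] y:[61/3,21] z:[21,22] -> miss, prune
        N30 x:[14,23] y:[59/3,21] z:[21,67/3] -> hit [21,21], descend [25, 33]
          N25 x:[17,23] y:[62/3,21] z:[21,67/3] -> hit [21,21] leaf, test {P18@t=21}
          N33 x:[14,20] y:[59/3,20] z:[64/3,65/3] -> miss, prune
      N38 x:[29,33] y:[55/3,59/3] z:[15,46/3] -> miss, prune
    N24 x:[6,15] y:[53/3,68/3] z:[35/3,24] -> miss, prune
  N22 x:[8,35] y:[23,31] z:[35/3,61/3] -> miss, prune

11 AABB tests over nodes [0, 13, 15, 8, 17, 30, 25, 33, 38, 24, 22]; 1 leaf entered; closest P18.

== RESULT ==
1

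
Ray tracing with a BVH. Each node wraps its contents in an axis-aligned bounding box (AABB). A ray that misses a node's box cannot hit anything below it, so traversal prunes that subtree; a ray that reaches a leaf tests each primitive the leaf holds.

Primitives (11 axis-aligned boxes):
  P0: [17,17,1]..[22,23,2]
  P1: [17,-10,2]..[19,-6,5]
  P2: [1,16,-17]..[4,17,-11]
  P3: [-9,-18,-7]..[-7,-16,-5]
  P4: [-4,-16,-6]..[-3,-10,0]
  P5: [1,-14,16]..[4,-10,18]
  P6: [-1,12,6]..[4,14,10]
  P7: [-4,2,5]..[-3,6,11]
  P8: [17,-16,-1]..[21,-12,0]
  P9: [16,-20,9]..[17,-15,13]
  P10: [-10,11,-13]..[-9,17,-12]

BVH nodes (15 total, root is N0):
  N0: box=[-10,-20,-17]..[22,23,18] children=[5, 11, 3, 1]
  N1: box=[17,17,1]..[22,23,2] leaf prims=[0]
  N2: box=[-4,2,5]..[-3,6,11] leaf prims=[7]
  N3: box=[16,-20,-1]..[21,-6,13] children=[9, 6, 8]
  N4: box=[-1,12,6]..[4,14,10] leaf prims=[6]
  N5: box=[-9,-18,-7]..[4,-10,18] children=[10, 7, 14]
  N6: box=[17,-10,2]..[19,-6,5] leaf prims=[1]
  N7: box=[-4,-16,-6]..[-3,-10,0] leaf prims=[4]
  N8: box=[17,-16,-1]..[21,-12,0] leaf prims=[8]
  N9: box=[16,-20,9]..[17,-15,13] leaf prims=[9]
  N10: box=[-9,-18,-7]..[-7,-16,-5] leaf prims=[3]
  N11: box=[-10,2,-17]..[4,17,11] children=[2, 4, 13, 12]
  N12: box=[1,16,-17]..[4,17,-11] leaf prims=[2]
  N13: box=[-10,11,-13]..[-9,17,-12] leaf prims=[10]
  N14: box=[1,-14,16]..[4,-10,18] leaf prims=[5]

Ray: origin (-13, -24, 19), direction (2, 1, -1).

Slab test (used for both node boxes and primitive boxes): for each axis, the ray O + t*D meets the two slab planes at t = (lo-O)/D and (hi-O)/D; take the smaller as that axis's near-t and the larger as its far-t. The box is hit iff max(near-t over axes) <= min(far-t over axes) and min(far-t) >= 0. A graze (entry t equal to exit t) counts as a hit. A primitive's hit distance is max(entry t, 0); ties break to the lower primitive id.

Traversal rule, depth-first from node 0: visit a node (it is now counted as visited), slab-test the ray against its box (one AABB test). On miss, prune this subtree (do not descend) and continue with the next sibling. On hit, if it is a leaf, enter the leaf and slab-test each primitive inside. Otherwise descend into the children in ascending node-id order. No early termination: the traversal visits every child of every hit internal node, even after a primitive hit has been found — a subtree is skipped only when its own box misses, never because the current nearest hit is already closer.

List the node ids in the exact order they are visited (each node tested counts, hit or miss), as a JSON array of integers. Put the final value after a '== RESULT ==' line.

Trace the traversal:
N0 x:[3/2,35/2] y:[4,47] z:[1,36] -> hit [4,35/2], descend [1, 3, 5, 11]
  N1 x:[15,35/2] y:[41,47] z:[17,18] -> miss, prune
  N3 x:[29/2,17] y:[4,18] z:[6,20] -> hit [29/2,17], descend [6, 8, 9]
    N6 x:[15,16] y:[14,18] z:[14,17] -> hit [15,16] leaf, test {P1@t=15}
    N8 x:[15,17] y:[8,12] z:[19,20] -> miss, prune
    N9 x:[29/2,15] y:[4,9] z:[6,10] -> miss, prune
  N5 x:[2,17/2] y:[6,14] z:[1,26] -> hit [6,17/2], descend [7, 10, 14]
    N7 x:[9/2,5] y:[8,14] z:[19,25] -> miss, prune
    N10 x:[2,3] y:[6,8] z:[24,26] -> miss, prune
    N14 x:[7,17/2] y:[10,14] z:[1,3] -> miss, prune
  N11 x:[3/2,17/2] y:[26,41] z:[8,36] -> miss, prune

11 AABB tests over nodes [0, 1, 3, 6, 8, 9, 5, 7, 10, 14, 11]; 1 leaf entered; closest P1.

== RESULT ==
[0, 1, 3, 6, 8, 9, 5, 7, 10, 14, 11]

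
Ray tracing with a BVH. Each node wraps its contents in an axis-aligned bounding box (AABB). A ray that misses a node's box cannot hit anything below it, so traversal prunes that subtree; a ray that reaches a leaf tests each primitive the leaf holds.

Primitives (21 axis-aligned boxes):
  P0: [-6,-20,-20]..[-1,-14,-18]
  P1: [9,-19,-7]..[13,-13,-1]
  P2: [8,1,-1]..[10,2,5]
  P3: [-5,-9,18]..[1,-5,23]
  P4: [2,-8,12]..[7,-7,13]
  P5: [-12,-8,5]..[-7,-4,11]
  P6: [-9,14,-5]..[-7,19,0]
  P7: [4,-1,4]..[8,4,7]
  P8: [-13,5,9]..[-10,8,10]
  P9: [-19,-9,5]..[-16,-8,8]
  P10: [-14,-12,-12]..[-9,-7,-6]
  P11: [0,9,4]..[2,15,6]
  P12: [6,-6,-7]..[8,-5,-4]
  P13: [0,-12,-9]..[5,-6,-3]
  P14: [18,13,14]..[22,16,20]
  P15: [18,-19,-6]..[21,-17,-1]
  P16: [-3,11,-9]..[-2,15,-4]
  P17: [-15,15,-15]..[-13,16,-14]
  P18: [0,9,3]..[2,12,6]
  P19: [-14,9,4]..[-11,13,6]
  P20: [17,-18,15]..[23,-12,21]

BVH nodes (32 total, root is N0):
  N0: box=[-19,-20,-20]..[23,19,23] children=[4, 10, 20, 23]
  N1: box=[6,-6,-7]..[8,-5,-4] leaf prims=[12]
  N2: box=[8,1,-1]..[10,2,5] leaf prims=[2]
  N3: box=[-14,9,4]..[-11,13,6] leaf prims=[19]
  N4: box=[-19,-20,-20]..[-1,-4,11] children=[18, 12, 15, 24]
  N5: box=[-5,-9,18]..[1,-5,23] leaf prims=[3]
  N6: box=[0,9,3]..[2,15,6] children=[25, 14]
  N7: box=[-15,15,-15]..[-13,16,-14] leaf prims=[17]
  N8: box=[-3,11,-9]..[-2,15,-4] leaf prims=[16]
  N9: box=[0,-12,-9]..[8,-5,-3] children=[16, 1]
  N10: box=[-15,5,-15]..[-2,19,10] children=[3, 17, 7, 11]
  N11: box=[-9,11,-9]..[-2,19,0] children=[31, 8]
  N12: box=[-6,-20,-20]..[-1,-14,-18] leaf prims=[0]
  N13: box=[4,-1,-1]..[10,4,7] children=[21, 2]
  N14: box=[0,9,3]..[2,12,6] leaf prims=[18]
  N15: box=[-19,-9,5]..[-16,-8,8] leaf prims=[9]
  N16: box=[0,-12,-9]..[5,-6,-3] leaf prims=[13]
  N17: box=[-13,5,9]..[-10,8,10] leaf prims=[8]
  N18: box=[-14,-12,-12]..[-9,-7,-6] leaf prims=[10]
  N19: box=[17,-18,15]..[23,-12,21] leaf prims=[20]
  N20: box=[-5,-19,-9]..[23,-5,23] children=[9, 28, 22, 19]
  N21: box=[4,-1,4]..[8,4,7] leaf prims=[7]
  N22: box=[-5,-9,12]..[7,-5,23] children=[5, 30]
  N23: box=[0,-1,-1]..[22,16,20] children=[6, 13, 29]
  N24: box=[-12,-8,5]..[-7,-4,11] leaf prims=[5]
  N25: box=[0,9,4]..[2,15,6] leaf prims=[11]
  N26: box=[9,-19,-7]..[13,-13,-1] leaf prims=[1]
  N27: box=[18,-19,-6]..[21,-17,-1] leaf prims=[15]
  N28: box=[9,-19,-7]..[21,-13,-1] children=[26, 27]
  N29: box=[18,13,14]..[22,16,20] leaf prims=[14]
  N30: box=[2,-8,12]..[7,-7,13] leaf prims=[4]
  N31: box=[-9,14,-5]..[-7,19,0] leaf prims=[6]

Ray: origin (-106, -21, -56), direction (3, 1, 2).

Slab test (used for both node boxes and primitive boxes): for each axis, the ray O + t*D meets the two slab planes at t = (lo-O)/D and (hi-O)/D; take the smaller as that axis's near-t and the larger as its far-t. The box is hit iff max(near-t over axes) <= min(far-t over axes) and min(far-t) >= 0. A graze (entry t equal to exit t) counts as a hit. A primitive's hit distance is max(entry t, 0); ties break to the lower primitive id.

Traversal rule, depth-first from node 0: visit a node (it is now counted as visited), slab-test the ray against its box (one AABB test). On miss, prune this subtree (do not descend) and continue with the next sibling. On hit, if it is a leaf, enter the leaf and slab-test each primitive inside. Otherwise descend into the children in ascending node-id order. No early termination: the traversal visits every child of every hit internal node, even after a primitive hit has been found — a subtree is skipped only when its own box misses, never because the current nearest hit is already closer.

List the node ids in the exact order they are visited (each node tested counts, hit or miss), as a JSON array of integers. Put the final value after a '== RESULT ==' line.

Traverse from the root:
N0 x:[29,43] y:[1,40] z:[18,79/2] -> hit [29,79/2], descend [4, 10, 20, 23]
  N4 x:[29,35] y:[1,17] z:[18,67/2] -> miss, prune
  N10 x:[91/3,104/3] y:[26,40] z:[41/2,33] -> hit [91/3,33], descend [3, 7, 11, 17]
    N3 x:[92/3,95/3] y:[30,34] z:[30,31] -> hit [92/3,31] leaf, test {P19@t=92/3}
    N7 x:[91/3,31] y:[36,37] z:[41/2,21] -> miss, prune
    N11 x:[97/3,104/3] y:[32,40] z:[47/2,28] -> miss, prune
    N17 x:[31,32] y:[26,29] z:[65/2,33] -> miss, prune
  N20 x:[101/3,43] y:[2,16] z:[47/2,79/2] -> miss, prune
  N23 x:[106/3,128/3] y:[20,37] z:[55/2,38] -> hit [106/3,37], descend [6, 13, 29]
    N6 x:[106/3,36] y:[30,36] z:[59/2,31] -> miss, prune
    N13 x:[110/3,116/3] y:[20,25] z:[55/2,63/2] -> miss, prune
    N29 x:[124/3,128/3] y:[34,37] z:[35,38] -> miss, prune

Summary -> nodes [0, 4, 10, 3, 7, 11, 17, 20, 23, 6, 13, 29]; box-tests=12; leaf-entries=1; first=P19

== RESULT ==
[0, 4, 10, 3, 7, 11, 17, 20, 23, 6, 13, 29]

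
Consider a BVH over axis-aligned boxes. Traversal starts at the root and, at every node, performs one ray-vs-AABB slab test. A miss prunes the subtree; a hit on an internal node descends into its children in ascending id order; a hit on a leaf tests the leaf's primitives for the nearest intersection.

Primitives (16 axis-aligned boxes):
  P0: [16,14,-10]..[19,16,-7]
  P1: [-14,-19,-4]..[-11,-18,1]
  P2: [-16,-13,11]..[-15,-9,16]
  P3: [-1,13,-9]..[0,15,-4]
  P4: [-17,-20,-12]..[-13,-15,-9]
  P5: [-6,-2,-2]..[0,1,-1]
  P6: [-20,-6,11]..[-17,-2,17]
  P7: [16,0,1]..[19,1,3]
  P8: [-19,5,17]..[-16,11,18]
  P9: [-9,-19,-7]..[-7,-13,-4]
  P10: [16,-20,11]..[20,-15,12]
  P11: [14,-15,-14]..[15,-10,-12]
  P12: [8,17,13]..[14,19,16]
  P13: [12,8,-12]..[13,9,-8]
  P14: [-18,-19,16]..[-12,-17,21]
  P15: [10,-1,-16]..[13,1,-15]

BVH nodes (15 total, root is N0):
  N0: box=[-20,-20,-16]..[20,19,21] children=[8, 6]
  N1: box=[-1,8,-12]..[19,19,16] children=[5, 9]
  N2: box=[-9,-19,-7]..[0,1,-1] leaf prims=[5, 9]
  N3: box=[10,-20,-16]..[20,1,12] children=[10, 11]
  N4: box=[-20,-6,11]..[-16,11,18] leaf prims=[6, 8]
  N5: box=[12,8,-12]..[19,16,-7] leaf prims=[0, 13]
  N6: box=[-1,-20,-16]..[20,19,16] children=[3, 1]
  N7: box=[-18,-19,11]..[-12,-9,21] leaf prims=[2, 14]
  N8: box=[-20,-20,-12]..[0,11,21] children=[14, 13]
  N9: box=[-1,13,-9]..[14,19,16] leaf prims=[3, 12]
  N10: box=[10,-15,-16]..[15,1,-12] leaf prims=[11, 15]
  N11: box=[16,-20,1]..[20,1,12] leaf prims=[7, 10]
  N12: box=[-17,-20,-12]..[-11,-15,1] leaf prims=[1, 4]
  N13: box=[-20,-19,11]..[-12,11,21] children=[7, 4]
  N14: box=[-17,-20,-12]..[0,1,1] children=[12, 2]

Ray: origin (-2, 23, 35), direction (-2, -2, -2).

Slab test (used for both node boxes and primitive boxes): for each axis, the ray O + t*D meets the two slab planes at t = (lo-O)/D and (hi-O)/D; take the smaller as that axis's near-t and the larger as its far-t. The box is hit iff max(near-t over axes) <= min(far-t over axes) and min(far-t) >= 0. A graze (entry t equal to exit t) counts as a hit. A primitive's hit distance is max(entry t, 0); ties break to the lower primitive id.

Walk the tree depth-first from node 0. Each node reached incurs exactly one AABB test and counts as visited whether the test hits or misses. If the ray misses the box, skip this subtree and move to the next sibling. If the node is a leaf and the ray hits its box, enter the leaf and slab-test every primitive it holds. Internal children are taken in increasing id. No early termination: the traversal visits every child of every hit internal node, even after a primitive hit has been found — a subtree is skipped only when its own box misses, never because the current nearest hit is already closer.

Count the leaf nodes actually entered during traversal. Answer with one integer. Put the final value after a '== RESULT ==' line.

Trace the traversal:
N0 x:[-11,9] y:[2,43/2] z:[7,51/2] -> hit [7,9], descend [6, 8]
  N6 x:[-11,-1/2] y:[2,43/2] z:[19/2,51/2] -> miss, prune
  N8 x:[-1,9] y:[6,43/2] z:[7,47/2] -> hit [7,9], descend [13, 14]
    N13 x:[5,9] y:[6,21] z:[7,12] -> hit [7,9], descend [4, 7]
      N4 x:[7,9] y:[6,29/2] z:[17/2,12] -> hit [17/2,9] leaf, test {P6(miss), P8@t=17/2}
      N7 x:[5,8] y:[16,21] z:[7,12] -> miss, prune
    N14 x:[-1,15/2] y:[11,43/2] z:[17,47/2] -> miss, prune

Visited [0, 6, 8, 13, 4, 7, 14]. Tests: 7 box, 1 leaf. Nearest: P8.

== RESULT ==
1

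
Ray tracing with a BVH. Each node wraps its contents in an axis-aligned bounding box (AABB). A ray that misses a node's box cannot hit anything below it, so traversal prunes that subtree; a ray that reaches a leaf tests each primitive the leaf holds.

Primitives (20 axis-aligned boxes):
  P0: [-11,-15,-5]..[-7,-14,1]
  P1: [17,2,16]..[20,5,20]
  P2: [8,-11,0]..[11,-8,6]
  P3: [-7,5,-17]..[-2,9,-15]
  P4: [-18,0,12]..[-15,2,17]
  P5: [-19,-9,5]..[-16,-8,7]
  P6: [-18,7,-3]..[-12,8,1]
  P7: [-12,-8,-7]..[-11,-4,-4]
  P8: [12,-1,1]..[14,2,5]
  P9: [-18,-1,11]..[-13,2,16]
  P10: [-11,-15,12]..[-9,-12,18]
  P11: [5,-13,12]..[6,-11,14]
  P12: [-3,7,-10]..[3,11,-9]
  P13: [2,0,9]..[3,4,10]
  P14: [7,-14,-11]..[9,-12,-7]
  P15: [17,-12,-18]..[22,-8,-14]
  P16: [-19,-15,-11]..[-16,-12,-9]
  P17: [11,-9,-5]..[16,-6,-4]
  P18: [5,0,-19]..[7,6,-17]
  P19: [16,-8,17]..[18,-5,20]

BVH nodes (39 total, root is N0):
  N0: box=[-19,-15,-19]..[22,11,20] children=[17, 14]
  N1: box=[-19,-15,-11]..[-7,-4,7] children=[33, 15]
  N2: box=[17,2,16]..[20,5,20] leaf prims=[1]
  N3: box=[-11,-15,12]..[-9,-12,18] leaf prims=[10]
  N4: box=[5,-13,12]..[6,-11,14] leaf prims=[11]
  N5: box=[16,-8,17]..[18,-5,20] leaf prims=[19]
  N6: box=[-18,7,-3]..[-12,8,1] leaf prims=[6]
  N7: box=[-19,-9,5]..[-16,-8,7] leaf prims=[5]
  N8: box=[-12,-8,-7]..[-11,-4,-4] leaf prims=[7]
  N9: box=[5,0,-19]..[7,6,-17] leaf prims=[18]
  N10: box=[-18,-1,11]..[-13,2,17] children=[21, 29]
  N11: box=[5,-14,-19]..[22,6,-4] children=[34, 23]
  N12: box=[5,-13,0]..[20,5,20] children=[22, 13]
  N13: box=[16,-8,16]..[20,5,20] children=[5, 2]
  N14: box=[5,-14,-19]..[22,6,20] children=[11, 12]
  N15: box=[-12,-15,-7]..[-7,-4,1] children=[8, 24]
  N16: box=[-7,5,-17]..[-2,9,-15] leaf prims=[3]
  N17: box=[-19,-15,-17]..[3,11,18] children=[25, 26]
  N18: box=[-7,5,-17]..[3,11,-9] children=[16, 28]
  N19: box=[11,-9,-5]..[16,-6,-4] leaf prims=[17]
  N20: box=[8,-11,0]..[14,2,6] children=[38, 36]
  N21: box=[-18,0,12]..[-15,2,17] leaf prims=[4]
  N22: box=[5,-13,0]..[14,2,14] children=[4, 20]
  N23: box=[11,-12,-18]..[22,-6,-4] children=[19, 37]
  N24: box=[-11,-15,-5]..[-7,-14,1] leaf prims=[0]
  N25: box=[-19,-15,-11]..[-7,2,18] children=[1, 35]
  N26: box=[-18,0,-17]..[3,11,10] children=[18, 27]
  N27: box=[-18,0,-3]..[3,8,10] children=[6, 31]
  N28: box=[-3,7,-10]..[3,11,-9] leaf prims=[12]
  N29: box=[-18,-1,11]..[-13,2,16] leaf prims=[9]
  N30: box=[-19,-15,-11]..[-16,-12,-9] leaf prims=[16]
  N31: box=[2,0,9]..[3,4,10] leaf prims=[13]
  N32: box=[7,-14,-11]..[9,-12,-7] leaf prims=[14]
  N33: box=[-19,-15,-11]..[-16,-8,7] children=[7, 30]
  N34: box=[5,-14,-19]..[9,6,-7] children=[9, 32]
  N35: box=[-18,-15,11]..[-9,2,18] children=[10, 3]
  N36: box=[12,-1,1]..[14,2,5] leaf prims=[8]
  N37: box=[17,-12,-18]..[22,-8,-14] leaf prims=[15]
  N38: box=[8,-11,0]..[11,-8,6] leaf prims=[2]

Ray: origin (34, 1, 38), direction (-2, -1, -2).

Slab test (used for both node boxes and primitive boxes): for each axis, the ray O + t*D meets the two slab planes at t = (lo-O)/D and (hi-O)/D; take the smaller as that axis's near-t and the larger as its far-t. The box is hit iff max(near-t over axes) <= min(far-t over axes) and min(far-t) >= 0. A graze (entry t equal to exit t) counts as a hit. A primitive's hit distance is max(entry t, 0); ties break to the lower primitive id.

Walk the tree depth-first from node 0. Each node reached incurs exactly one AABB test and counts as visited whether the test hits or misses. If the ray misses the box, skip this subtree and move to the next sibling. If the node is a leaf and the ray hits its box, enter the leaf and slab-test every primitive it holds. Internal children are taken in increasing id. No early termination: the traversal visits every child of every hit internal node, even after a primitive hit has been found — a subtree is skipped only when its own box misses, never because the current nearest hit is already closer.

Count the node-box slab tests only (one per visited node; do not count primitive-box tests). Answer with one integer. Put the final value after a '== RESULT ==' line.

Trace the traversal:
N0 x:[6,53/2] y:[-10,16] z:[9,57/2] -> hit [9,16], descend [14, 17]
  N14 x:[6,29/2] y:[-5,15] z:[9,57/2] -> hit [9,29/2], descend [11, 12]
    N11 x:[6,29/2] y:[-5,15] z:[21,57/2] -> miss, prune
    N12 x:[7,29/2] y:[-4,14] z:[9,19] -> hit [9,14], descend [13, 22]
      N13 x:[7,9] y:[-4,9] z:[9,11] -> hit [9,9], descend [2, 5]
        N2 x:[7,17/2] y:[-4,-1] z:[9,11] -> miss, prune
        N5 x:[8,9] y:[6,9] z:[9,21/2] -> hit [9,9] leaf, test {P19@t=9}
      N22 x:[10,29/2] y:[-1,14] z:[12,19] -> hit [12,14], descend [4, 20]
        N4 x:[14,29/2] y:[12,14] z:[12,13] -> miss, prune
        N20 x:[10,13] y:[-1,12] z:[16,19] -> miss, prune
  N17 x:[31/2,53/2] y:[-10,16] z:[10,55/2] -> hit [31/2,16], descend [25, 26]
    N25 x:[41/2,53/2] y:[-1,16] z:[10,49/2] -> miss, prune
    N26 x:[31/2,26] y:[-10,1] z:[14,55/2] -> miss, prune

13 AABB tests over nodes [0, 14, 11, 12, 13, 2, 5, 22, 4, 20, 17, 25, 26]; 1 leaf entered; closest P19.

== RESULT ==
13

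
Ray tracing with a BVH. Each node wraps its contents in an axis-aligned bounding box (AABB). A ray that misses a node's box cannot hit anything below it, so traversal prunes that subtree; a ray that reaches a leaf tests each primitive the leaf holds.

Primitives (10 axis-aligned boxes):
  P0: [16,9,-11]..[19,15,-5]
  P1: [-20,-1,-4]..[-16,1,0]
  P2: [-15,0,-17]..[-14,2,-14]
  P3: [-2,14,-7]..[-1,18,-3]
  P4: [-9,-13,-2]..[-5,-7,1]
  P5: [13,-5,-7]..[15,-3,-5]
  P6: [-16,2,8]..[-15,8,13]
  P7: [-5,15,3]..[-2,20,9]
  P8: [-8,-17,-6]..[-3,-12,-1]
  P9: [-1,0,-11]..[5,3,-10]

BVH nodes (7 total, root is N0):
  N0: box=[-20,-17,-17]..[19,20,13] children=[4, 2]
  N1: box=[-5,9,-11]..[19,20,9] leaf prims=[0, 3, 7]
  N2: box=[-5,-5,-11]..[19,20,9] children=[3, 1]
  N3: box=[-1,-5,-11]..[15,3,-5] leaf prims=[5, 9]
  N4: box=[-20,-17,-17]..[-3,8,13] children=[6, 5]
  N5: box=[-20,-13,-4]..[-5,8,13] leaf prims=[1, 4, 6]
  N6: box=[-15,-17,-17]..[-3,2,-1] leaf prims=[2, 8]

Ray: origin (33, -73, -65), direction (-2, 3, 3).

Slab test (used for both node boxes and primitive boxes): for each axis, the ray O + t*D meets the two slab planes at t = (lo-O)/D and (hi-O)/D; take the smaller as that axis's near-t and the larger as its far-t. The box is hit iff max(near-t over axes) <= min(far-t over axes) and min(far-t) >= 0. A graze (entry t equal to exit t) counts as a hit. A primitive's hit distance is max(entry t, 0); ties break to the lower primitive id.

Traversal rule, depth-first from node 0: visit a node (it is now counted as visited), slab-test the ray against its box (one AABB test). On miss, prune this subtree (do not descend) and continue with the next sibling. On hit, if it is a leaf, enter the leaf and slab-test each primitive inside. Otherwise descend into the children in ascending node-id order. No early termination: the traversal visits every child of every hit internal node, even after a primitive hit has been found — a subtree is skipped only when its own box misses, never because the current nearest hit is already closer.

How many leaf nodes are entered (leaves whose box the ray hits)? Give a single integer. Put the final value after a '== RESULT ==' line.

Trace the traversal:
N0 x:[7,53/2] y:[56/3,31] z:[16,26] -> hit [56/3,26], descend [2, 4]
  N2 x:[7,19] y:[68/3,31] z:[18,74/3] -> miss, prune
  N4 x:[18,53/2] y:[56/3,27] z:[16,26] -> hit [56/3,26], descend [5, 6]
    N5 x:[19,53/2] y:[20,27] z:[61/3,26] -> hit [61/3,26] leaf, test {P1(miss), P4@t=21, P6(miss)}
    N6 x:[18,24] y:[56/3,25] z:[16,64/3] -> hit [56/3,64/3] leaf, test {P2(miss), P8@t=59/3}

order=[0, 2, 4, 5, 6]  |boxes|=5  |leaves|=2  hit=P8

== RESULT ==
2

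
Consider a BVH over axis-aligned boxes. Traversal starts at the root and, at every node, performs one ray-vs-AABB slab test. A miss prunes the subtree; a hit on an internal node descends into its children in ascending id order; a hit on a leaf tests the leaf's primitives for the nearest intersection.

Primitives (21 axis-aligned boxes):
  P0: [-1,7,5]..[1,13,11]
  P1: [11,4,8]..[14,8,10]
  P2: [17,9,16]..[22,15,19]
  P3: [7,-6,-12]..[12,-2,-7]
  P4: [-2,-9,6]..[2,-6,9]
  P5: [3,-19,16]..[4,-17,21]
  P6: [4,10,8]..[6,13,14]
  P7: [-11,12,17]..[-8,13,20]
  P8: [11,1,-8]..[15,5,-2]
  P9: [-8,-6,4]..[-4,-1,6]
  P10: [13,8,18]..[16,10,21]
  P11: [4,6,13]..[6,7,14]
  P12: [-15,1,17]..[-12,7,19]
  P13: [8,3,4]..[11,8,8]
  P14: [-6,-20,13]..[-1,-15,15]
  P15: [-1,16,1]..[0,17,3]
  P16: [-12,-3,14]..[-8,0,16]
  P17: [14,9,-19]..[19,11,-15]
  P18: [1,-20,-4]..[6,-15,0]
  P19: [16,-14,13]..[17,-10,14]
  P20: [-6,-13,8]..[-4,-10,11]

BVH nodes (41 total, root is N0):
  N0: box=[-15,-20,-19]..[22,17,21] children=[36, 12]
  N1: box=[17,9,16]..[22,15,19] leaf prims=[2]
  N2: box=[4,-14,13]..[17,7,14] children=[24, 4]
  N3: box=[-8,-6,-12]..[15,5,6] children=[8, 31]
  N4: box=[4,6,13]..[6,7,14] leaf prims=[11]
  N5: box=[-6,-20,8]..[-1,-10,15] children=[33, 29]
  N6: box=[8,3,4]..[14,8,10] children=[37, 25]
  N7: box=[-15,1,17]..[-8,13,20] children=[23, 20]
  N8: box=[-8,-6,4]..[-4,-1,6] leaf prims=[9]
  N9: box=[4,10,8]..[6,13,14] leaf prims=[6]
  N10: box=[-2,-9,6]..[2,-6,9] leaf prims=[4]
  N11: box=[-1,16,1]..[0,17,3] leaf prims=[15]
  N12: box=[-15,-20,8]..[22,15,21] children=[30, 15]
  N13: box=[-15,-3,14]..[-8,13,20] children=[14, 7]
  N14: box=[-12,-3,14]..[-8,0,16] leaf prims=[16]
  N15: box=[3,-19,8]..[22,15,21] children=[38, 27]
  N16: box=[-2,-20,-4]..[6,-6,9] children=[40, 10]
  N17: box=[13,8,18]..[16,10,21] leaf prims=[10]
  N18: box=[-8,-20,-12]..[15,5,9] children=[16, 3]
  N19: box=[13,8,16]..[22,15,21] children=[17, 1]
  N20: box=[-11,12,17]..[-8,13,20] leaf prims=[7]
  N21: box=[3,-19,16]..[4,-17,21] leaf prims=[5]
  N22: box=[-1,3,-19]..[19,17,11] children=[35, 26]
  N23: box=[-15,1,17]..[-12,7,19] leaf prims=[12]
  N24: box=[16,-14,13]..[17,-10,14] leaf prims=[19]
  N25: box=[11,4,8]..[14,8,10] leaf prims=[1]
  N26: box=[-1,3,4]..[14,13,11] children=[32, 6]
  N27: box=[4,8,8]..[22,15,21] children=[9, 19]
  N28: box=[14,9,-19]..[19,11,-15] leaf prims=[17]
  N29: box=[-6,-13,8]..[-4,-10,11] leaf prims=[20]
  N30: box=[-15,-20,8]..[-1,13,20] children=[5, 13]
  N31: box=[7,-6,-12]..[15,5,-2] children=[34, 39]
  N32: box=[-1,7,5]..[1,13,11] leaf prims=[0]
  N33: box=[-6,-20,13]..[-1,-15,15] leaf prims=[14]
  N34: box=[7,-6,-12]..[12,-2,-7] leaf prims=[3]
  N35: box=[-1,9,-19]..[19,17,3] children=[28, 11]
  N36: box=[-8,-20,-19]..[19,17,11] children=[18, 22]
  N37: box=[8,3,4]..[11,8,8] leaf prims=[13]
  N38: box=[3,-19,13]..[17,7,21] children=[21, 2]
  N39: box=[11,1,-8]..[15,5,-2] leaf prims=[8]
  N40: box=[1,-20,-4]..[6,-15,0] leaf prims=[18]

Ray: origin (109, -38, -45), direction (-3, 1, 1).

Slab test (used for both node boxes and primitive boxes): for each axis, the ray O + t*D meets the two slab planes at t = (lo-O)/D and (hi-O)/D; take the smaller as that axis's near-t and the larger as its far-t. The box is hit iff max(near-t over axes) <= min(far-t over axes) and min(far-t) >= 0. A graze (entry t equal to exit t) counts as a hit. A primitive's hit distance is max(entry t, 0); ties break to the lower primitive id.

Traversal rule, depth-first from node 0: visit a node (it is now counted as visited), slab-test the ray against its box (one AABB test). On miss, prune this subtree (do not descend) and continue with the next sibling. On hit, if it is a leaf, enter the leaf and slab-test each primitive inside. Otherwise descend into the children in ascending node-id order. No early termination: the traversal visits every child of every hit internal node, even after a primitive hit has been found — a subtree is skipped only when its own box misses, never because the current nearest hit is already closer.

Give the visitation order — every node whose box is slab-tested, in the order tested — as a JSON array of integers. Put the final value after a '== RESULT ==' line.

Trace the traversal:
N0 x:[29,124/3] y:[18,55] z:[26,66] -> hit [29,124/3], descend [12, 36]
  N12 x:[29,124/3] y:[18,53] z:[53,66] -> miss, prune
  N36 x:[30,39] y:[18,55] z:[26,56] -> hit [30,39], descend [18, 22]
    N18 x:[94/3,39] y:[18,43] z:[33,54] -> hit [33,39], descend [3, 16]
      N3 x:[94/3,39] y:[32,43] z:[33,51] -> hit [33,39], descend [8, 31]
        N8 x:[113/3,39] y:[32,37] z:[49,51] -> miss, prune
        N31 x:[94/3,34] y:[32,43] z:[33,43] -> hit [33,34], descend [34, 39]
          N34 x:[97/3,34] y:[32,36] z:[33,38] -> hit [33,34] leaf, test {P3@t=33}
          N39 x:[94/3,98/3] y:[39,43] z:[37,43] -> miss, prune
      N16 x:[103/3,37] y:[18,32] z:[41,54] -> miss, prune
    N22 x:[30,110/3] y:[41,55] z:[26,56] -> miss, prune

11 AABB tests over nodes [0, 12, 36, 18, 3, 8, 31, 34, 39, 16, 22]; 1 leaf entered; closest P3.

== RESULT ==
[0, 12, 36, 18, 3, 8, 31, 34, 39, 16, 22]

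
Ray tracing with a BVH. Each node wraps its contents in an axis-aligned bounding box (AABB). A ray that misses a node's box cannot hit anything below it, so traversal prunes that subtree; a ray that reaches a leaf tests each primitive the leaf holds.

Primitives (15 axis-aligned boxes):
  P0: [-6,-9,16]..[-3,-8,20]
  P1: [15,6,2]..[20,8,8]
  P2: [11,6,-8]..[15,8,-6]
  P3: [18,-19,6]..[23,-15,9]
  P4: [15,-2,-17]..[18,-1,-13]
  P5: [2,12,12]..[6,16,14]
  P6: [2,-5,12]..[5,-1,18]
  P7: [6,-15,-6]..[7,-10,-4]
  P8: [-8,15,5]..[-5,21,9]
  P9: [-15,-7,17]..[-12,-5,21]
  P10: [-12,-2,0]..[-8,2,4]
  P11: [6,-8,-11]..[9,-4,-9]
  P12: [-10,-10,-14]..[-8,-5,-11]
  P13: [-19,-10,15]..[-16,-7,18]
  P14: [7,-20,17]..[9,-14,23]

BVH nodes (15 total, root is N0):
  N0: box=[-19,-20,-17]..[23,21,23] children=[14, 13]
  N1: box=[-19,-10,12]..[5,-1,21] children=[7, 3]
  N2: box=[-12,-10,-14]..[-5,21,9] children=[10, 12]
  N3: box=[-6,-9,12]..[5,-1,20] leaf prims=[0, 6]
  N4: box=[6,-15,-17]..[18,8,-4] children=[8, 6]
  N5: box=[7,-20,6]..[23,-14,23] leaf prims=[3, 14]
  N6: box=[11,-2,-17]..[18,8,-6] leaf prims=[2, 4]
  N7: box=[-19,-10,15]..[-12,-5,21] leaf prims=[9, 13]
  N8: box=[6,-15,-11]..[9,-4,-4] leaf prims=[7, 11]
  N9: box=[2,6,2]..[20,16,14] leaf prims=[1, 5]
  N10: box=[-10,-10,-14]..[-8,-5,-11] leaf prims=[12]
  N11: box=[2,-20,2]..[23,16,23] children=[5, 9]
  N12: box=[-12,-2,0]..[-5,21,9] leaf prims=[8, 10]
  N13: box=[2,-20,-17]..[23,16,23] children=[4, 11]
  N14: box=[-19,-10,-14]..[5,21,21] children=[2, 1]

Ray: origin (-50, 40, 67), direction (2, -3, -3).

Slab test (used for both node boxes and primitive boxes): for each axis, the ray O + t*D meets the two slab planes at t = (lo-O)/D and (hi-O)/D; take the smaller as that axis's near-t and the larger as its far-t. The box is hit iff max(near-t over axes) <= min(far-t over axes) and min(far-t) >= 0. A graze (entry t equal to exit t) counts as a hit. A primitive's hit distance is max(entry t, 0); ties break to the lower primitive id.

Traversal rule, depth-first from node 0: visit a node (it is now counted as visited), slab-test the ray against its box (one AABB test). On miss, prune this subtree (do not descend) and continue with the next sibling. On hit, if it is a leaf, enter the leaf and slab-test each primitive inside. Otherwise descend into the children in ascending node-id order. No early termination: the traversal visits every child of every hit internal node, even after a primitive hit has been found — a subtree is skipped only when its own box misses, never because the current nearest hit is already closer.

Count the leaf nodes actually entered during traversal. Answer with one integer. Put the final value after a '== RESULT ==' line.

Traverse from the root:
N0 x:[31/2,73/2] y:[19/3,20] z:[44/3,28] -> hit [31/2,20], descend [13, 14]
  N13 x:[26,73/2] y:[8,20] z:[44/3,28] -> miss, prune
  N14 x:[31/2,55/2] y:[19/3,50/3] z:[46/3,27] -> hit [31/2,50/3], descend [1, 2]
    N1 x:[31/2,55/2] y:[41/3,50/3] z:[46/3,55/3] -> hit [31/2,50/3], descend [3, 7]
      N3 x:[22,55/2] y:[41/3,49/3] z:[47/3,55/3] -> miss, prune
      N7 x:[31/2,19] y:[15,50/3] z:[46/3,52/3] -> hit [31/2,50/3] leaf, test {P9(miss), P13@t=49/3}
    N2 x:[19,45/2] y:[19/3,50/3] z:[58/3,27] -> miss, prune

Visited [0, 13, 14, 1, 3, 7, 2]. Tests: 7 box, 1 leaf. Nearest: P13.

== RESULT ==
1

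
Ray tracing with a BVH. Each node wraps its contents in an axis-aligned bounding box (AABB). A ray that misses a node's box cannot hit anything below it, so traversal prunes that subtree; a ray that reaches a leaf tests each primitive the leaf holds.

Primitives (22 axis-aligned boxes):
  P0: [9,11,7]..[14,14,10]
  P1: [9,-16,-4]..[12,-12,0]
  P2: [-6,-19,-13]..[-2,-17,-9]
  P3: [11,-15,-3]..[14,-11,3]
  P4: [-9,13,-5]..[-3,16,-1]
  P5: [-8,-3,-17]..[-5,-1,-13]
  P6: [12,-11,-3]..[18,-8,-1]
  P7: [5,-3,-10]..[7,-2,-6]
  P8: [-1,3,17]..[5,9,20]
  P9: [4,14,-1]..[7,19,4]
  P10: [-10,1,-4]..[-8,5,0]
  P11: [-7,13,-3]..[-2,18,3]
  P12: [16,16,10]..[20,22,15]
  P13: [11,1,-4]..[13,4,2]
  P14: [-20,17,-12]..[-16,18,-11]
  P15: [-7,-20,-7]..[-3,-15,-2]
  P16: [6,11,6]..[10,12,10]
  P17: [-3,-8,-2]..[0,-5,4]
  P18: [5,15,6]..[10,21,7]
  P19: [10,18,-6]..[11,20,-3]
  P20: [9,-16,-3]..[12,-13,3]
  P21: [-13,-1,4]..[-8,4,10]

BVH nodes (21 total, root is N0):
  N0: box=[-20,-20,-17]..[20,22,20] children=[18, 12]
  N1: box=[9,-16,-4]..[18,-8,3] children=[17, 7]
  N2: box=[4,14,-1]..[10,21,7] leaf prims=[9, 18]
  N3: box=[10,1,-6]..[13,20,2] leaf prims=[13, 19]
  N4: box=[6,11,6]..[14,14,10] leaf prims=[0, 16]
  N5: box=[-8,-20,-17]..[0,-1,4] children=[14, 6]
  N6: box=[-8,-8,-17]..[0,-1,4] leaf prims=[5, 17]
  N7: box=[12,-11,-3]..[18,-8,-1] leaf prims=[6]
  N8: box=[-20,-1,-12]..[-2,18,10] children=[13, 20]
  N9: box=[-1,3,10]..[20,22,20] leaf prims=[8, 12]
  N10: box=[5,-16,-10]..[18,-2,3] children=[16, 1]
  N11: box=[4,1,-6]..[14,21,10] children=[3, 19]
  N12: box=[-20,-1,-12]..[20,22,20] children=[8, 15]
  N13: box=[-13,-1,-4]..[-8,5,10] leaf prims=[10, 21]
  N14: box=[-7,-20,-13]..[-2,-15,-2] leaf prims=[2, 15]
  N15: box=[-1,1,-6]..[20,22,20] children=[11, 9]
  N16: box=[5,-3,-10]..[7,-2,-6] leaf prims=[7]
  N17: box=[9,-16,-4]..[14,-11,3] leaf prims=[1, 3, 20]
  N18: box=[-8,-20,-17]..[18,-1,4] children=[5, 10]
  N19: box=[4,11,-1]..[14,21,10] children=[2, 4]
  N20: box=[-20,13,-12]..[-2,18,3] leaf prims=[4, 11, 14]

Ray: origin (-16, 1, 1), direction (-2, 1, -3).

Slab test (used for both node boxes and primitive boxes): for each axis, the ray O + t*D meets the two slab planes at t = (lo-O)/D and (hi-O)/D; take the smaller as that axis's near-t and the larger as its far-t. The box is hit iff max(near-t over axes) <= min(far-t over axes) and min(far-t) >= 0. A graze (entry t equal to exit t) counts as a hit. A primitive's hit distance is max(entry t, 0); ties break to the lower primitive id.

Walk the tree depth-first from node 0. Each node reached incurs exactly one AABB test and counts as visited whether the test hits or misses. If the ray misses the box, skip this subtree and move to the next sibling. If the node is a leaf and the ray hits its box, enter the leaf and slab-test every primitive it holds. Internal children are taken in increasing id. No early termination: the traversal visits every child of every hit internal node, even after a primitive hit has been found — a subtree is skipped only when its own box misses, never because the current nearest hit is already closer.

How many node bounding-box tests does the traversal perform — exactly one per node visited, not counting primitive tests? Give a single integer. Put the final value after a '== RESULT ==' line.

Trace the traversal:
N0 x:[-18,2] y:[-21,21] z:[-19/3,6] -> hit [-19/3,2], descend [12, 18]
  N12 x:[-18,2] y:[-2,21] z:[-19/3,13/3] -> hit [-2,2], descend [8, 15]
    N8 x:[-7,2] y:[-2,17] z:[-3,13/3] -> hit [-2,2], descend [13, 20]
      N13 x:[-4,-3/2] y:[-2,4] z:[-3,5/3] -> miss, prune
      N20 x:[-7,2] y:[12,17] z:[-2/3,13/3] -> miss, prune
    N15 x:[-18,-15/2] y:[0,21] z:[-19/3,7/3] -> miss, prune
  N18 x:[-17,-4] y:[-21,-2] z:[-1,6] -> miss, prune

7 AABB tests over nodes [0, 12, 8, 13, 20, 15, 18]; 0 leaves entered; closest miss.

== RESULT ==
7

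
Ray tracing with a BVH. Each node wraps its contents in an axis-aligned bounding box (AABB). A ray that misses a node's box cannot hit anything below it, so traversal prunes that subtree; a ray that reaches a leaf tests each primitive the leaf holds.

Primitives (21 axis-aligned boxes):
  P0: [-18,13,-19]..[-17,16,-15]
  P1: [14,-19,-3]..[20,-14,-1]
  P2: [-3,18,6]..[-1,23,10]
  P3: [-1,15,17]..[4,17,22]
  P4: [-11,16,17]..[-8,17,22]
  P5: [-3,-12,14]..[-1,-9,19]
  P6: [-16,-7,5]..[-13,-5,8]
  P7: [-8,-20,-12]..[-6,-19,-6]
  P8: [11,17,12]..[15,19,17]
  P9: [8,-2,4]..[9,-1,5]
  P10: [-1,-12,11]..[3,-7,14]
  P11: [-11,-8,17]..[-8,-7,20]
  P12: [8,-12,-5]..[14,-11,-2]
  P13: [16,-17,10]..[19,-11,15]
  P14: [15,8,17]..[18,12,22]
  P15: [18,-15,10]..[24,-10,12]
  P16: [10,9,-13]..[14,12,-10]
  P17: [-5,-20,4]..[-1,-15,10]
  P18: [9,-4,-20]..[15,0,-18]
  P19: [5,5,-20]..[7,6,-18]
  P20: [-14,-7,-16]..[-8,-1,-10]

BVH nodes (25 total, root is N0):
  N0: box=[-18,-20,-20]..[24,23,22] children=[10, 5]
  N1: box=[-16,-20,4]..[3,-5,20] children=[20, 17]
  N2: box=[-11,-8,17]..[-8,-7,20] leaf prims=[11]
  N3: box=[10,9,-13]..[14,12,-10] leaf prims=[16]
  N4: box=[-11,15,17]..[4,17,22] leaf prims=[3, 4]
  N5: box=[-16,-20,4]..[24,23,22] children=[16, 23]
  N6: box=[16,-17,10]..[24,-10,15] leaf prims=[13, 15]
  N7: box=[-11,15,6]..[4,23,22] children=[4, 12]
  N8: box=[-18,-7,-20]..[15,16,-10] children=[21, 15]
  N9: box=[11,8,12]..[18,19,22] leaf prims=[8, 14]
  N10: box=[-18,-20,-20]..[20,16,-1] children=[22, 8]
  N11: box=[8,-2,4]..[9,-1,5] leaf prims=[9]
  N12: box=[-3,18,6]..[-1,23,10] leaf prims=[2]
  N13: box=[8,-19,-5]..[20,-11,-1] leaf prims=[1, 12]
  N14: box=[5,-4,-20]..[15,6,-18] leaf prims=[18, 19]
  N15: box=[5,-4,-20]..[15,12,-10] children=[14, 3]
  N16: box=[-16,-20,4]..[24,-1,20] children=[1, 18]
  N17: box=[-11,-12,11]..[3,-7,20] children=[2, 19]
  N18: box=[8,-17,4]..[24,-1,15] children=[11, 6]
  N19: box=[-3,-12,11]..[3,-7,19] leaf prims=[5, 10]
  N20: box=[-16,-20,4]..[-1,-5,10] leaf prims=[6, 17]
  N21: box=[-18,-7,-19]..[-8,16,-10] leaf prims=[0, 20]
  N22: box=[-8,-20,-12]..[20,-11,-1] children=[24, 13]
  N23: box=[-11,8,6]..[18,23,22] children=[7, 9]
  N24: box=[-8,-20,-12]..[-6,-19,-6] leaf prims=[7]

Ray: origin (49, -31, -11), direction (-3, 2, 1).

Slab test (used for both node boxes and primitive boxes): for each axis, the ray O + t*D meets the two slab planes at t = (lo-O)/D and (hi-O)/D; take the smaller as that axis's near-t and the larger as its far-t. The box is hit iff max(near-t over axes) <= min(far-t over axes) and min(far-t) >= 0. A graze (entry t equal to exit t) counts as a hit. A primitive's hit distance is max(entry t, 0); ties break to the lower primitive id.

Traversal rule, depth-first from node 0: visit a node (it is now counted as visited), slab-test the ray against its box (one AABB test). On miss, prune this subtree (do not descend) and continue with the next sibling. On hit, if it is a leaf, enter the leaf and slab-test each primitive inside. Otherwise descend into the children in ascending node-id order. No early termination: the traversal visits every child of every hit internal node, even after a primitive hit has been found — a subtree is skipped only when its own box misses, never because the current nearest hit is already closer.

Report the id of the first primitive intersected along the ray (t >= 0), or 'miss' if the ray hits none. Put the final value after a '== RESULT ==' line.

Trace the traversal:
N0 x:[25/3,67/3] y:[11/2,27] z:[-9,33] -> hit [25/3,67/3], descend [5, 10]
  N5 x:[25/3,65/3] y:[11/2,27] z:[15,33] -> hit [15,65/3], descend [16, 23]
    N16 x:[25/3,65/3] y:[11/2,15] z:[15,31] -> hit [15,15], descend [1, 18]
      N1 x:[46/3,65/3] y:[11/2,13] z:[15,31] -> miss, prune
      N18 x:[25/3,41/3] y:[7,15] z:[15,26] -> miss, prune
    N23 x:[31/3,20] y:[39/2,27] z:[17,33] -> hit [39/2,20], descend [7, 9]
      N7 x:[15,20] y:[23,27] z:[17,33] -> miss, prune
      N9 x:[31/3,38/3] y:[39/2,25] z:[23,33] -> miss, prune
  N10 x:[29/3,67/3] y:[11/2,47/2] z:[-9,10] -> hit [29/3,10], descend [8, 22]
    N8 x:[34/3,67/3] y:[12,47/2] z:[-9,1] -> miss, prune
    N22 x:[29/3,19] y:[11/2,10] z:[-1,10] -> hit [29/3,10], descend [13, 24]
      N13 x:[29/3,41/3] y:[6,10] z:[6,10] -> hit [29/3,10] leaf, test {P1(miss), P12(miss)}
      N24 x:[55/3,19] y:[11/2,6] z:[-1,5] -> miss, prune

13 AABB tests over nodes [0, 5, 16, 1, 18, 23, 7, 9, 10, 8, 22, 13, 24]; 1 leaf entered; closest miss.

== RESULT ==
miss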